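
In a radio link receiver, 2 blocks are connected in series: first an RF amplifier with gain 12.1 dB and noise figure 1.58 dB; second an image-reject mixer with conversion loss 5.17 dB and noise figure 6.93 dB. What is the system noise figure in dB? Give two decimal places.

Convert to linear (a loss of L dB is a gain of −L dB): F_i = 10^(NF_i/10), G_i = 10^(G_i,dB/10)
  Stage 1: F_1 = 10^(1.58/10) = 1.439, G_1 = 10^(12.1/10) = 16.22
  Stage 2: F_2 = 10^(6.93/10) = 4.932, G_2 = 10^(−5.17/10) = 0.3041
Friis cascade:
  F = 1.439 + (4.932 − 1)/16.22 = 1.681
NF = 10 log₁₀(1.681) = 2.26 dB

2.26 dB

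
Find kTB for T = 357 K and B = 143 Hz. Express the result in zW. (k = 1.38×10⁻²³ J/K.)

705 zW

P_n = kTB = 1.38×10⁻²³ × 357 × 1.43×10² = 7.05×10⁻¹⁹ W = 705 zW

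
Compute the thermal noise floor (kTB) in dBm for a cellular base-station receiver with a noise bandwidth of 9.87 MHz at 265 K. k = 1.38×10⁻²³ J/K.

−104.4 dBm

P_n = kTB = 1.38×10⁻²³ × 265 × 9.87×10⁶ = 3.61×10⁻¹⁴ W
In dBm: 10 log₁₀(3.61×10⁻¹⁴ / 10⁻³) = −104.4 dBm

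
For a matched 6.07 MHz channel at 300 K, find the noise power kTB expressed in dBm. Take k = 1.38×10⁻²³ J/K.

P_n = kTB = 1.38×10⁻²³ × 300 × 6.07×10⁶ = 2.51×10⁻¹⁴ W
In dBm: 10 log₁₀(2.51×10⁻¹⁴ / 10⁻³) = −106.0 dBm

−106.0 dBm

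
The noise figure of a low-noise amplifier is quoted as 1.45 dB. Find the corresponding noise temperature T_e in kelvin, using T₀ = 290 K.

115 K

F = 10^(1.45/10) = 1.39637
T_e = (F − 1)·T₀ = (1.39637 − 1) × 290 = 115 K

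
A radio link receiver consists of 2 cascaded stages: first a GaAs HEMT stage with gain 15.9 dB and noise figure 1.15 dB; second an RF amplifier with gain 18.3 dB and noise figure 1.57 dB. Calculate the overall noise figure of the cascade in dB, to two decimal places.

1.19 dB

Convert to linear (a loss of L dB is a gain of −L dB): F_i = 10^(NF_i/10), G_i = 10^(G_i,dB/10)
  Stage 1: F_1 = 10^(1.15/10) = 1.303, G_1 = 10^(15.9/10) = 38.90
  Stage 2: F_2 = 10^(1.57/10) = 1.435, G_2 = 10^(18.3/10) = 67.61
Friis cascade:
  F = 1.303 + (1.435 − 1)/38.90 = 1.314
NF = 10 log₁₀(1.314) = 1.19 dB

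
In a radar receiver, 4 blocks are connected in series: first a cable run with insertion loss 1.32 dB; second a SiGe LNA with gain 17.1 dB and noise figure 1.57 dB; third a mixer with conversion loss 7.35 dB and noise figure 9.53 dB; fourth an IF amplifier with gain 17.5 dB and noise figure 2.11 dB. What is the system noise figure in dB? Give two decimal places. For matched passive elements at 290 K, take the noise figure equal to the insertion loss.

3.51 dB

Convert to linear (a loss of L dB is a gain of −L dB): F_i = 10^(NF_i/10), G_i = 10^(G_i,dB/10)
  Stage 1: F_1 = 10^(1.32/10) = 1.355, G_1 = 10^(−1.32/10) = 0.7379
  Stage 2: F_2 = 10^(1.57/10) = 1.435, G_2 = 10^(17.1/10) = 51.29
  Stage 3: F_3 = 10^(9.53/10) = 8.974, G_3 = 10^(−7.35/10) = 0.1841
  Stage 4: F_4 = 10^(2.11/10) = 1.626, G_4 = 10^(17.5/10) = 56.23
Friis cascade:
  F = 1.355 + (1.435 − 1)/0.7379 + (8.974 − 1)/37.84 + (1.626 − 1)/6.966 = 2.246
NF = 10 log₁₀(2.246) = 3.51 dB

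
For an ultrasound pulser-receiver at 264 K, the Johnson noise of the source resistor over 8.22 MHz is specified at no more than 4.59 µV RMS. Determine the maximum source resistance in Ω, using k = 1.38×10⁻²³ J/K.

Johnson–Nyquist: V_n = √(4kTRB) ⇒ R = V_n² / (4kTB)
4kTB = 4 × 1.38×10⁻²³ × 264 × 8.22×10⁶ = 1.20×10⁻¹³
R = (4.59×10⁻⁶)² / 1.20×10⁻¹³ = 1.76×10² Ω = 176 Ω

176 Ω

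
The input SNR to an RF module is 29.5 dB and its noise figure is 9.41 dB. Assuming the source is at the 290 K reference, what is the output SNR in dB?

20.09 dB

By definition F = SNR_in/SNR_out, so in dB: SNR_out = SNR_in − NF
SNR_out = 29.5 − 9.41 = 20.09 dB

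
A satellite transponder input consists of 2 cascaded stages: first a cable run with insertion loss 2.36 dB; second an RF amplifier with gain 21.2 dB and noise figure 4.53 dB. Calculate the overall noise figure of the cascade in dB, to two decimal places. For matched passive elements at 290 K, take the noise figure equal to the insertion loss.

6.89 dB

Convert to linear (a loss of L dB is a gain of −L dB): F_i = 10^(NF_i/10), G_i = 10^(G_i,dB/10)
  Stage 1: F_1 = 10^(2.36/10) = 1.722, G_1 = 10^(−2.36/10) = 0.5808
  Stage 2: F_2 = 10^(4.53/10) = 2.838, G_2 = 10^(21.2/10) = 131.8
Friis cascade:
  F = 1.722 + (2.838 − 1)/0.5808 = 4.887
NF = 10 log₁₀(4.887) = 6.89 dB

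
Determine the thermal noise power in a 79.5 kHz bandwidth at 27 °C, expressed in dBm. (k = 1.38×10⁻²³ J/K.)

−124.8 dBm

T = 27 °C + 273.15 = 300.15 K
P_n = kTB = 1.38×10⁻²³ × 300.15 × 7.95×10⁴ = 3.29×10⁻¹⁶ W
In dBm: 10 log₁₀(3.29×10⁻¹⁶ / 10⁻³) = −124.8 dBm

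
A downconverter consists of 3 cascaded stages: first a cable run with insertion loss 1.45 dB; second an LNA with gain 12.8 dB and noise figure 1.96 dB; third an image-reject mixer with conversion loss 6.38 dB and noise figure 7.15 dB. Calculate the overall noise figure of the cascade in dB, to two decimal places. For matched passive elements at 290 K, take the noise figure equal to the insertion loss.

3.98 dB

Convert to linear (a loss of L dB is a gain of −L dB): F_i = 10^(NF_i/10), G_i = 10^(G_i,dB/10)
  Stage 1: F_1 = 10^(1.45/10) = 1.396, G_1 = 10^(−1.45/10) = 0.7161
  Stage 2: F_2 = 10^(1.96/10) = 1.570, G_2 = 10^(12.8/10) = 19.05
  Stage 3: F_3 = 10^(7.15/10) = 5.188, G_3 = 10^(−6.38/10) = 0.2301
Friis cascade:
  F = 1.396 + (1.570 − 1)/0.7161 + (5.188 − 1)/13.65 = 2.500
NF = 10 log₁₀(2.500) = 3.98 dB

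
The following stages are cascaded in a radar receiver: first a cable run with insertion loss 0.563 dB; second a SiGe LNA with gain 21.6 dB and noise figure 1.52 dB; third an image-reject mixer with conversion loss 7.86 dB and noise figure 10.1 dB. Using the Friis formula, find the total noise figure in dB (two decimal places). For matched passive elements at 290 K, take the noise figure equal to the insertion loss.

2.27 dB

Convert to linear (a loss of L dB is a gain of −L dB): F_i = 10^(NF_i/10), G_i = 10^(G_i,dB/10)
  Stage 1: F_1 = 10^(0.563/10) = 1.138, G_1 = 10^(−0.563/10) = 0.8784
  Stage 2: F_2 = 10^(1.52/10) = 1.419, G_2 = 10^(21.6/10) = 144.5
  Stage 3: F_3 = 10^(10.1/10) = 10.23, G_3 = 10^(−7.86/10) = 0.1637
Friis cascade:
  F = 1.138 + (1.419 − 1)/0.8784 + (10.23 − 1)/127.0 = 1.688
NF = 10 log₁₀(1.688) = 2.27 dB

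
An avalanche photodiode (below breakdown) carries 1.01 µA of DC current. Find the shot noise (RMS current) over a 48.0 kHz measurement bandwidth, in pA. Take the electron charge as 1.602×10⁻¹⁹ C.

125 pA

I_n = √(2qI·B)
2qI·B = 2 × 1.602×10⁻¹⁹ × 1.01×10⁻⁶ × 4.80×10⁴ = 1.55×10⁻²⁰ A²
I_n = √(1.55×10⁻²⁰) = 1.25×10⁻¹⁰ A = 125 pA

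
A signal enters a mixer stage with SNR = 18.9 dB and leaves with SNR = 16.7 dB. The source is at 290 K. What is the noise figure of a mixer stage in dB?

NF (dB) = SNR_in(dB) − SNR_out(dB) when the source is at T₀
NF = 18.9 − 16.7 = 2.2 dB

2.2 dB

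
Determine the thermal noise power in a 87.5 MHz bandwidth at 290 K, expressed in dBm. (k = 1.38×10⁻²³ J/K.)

−94.6 dBm

P_n = kTB = 1.38×10⁻²³ × 290 × 8.75×10⁷ = 3.50×10⁻¹³ W
In dBm: 10 log₁₀(3.50×10⁻¹³ / 10⁻³) = −94.6 dBm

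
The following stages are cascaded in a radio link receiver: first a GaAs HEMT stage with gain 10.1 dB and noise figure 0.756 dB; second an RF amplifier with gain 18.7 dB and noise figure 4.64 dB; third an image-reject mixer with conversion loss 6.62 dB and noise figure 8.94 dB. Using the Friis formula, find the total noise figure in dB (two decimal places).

Convert to linear (a loss of L dB is a gain of −L dB): F_i = 10^(NF_i/10), G_i = 10^(G_i,dB/10)
  Stage 1: F_1 = 10^(0.756/10) = 1.190, G_1 = 10^(10.1/10) = 10.23
  Stage 2: F_2 = 10^(4.64/10) = 2.911, G_2 = 10^(18.7/10) = 74.13
  Stage 3: F_3 = 10^(8.94/10) = 7.834, G_3 = 10^(−6.62/10) = 0.2178
Friis cascade:
  F = 1.190 + (2.911 − 1)/10.23 + (7.834 − 1)/758.6 = 1.386
NF = 10 log₁₀(1.386) = 1.42 dB

1.42 dB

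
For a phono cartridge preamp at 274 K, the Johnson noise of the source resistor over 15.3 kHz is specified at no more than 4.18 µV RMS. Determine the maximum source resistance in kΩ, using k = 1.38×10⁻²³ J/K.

75.5 kΩ

Johnson–Nyquist: V_n = √(4kTRB) ⇒ R = V_n² / (4kTB)
4kTB = 4 × 1.38×10⁻²³ × 274 × 1.53×10⁴ = 2.31×10⁻¹⁶
R = (4.18×10⁻⁶)² / 2.31×10⁻¹⁶ = 7.55×10⁴ Ω = 75.5 kΩ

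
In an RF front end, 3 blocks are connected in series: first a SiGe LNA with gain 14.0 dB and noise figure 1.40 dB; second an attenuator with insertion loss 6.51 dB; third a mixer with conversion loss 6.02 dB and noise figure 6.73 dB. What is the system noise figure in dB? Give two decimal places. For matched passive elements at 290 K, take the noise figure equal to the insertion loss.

Convert to linear (a loss of L dB is a gain of −L dB): F_i = 10^(NF_i/10), G_i = 10^(G_i,dB/10)
  Stage 1: F_1 = 10^(1.40/10) = 1.380, G_1 = 10^(14.0/10) = 25.12
  Stage 2: F_2 = 10^(6.51/10) = 4.477, G_2 = 10^(−6.51/10) = 0.2234
  Stage 3: F_3 = 10^(6.73/10) = 4.710, G_3 = 10^(−6.02/10) = 0.2500
Friis cascade:
  F = 1.380 + (4.477 − 1)/25.12 + (4.710 − 1)/5.610 = 2.180
NF = 10 log₁₀(2.180) = 3.38 dB

3.38 dB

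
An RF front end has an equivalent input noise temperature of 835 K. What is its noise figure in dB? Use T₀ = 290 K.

5.89 dB

F = 1 + T_e/T₀ = 1 + 835/290 = 3.87931
NF = 10 log₁₀(3.87931) = 5.89 dB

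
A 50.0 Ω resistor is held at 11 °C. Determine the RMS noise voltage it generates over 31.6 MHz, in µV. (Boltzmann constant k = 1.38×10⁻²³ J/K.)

4.98 µV

T = 11 °C + 273.15 = 284.15 K
V_n = √(4kTRB)
4kTRB = 4 × 1.38×10⁻²³ × 284.15 × 5.00×10¹ × 3.16×10⁷ = 2.48×10⁻¹¹ V²
V_n = √(2.48×10⁻¹¹) = 4.98×10⁻⁶ V = 4.98 µV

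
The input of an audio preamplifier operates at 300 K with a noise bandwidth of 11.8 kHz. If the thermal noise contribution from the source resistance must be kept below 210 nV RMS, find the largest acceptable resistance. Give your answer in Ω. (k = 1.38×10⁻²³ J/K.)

Johnson–Nyquist: V_n = √(4kTRB) ⇒ R = V_n² / (4kTB)
4kTB = 4 × 1.38×10⁻²³ × 300 × 1.18×10⁴ = 1.95×10⁻¹⁶
R = (2.10×10⁻⁷)² / 1.95×10⁻¹⁶ = 2.26×10² Ω = 226 Ω

226 Ω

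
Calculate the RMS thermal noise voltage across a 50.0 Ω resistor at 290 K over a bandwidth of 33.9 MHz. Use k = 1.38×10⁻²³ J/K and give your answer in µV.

V_n = √(4kTRB)
4kTRB = 4 × 1.38×10⁻²³ × 290 × 5.00×10¹ × 3.39×10⁷ = 2.71×10⁻¹¹ V²
V_n = √(2.71×10⁻¹¹) = 5.21×10⁻⁶ V = 5.21 µV

5.21 µV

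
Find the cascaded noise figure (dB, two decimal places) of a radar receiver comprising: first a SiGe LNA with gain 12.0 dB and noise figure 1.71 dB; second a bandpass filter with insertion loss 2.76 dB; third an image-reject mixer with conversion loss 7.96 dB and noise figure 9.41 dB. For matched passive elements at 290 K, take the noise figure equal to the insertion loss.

Convert to linear (a loss of L dB is a gain of −L dB): F_i = 10^(NF_i/10), G_i = 10^(G_i,dB/10)
  Stage 1: F_1 = 10^(1.71/10) = 1.483, G_1 = 10^(12.0/10) = 15.85
  Stage 2: F_2 = 10^(2.76/10) = 1.888, G_2 = 10^(−2.76/10) = 0.5297
  Stage 3: F_3 = 10^(9.41/10) = 8.730, G_3 = 10^(−7.96/10) = 0.1600
Friis cascade:
  F = 1.483 + (1.888 − 1)/15.85 + (8.730 − 1)/8.395 = 2.459
NF = 10 log₁₀(2.459) = 3.91 dB

3.91 dB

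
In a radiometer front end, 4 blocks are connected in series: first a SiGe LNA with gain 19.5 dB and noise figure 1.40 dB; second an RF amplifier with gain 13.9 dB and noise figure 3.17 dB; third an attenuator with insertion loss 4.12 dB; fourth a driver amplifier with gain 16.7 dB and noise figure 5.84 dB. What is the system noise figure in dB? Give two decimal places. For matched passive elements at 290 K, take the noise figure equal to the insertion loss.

1.45 dB

Convert to linear (a loss of L dB is a gain of −L dB): F_i = 10^(NF_i/10), G_i = 10^(G_i,dB/10)
  Stage 1: F_1 = 10^(1.40/10) = 1.380, G_1 = 10^(19.5/10) = 89.13
  Stage 2: F_2 = 10^(3.17/10) = 2.075, G_2 = 10^(13.9/10) = 24.55
  Stage 3: F_3 = 10^(4.12/10) = 2.582, G_3 = 10^(−4.12/10) = 0.3873
  Stage 4: F_4 = 10^(5.84/10) = 3.837, G_4 = 10^(16.7/10) = 46.77
Friis cascade:
  F = 1.380 + (2.075 − 1)/89.13 + (2.582 − 1)/2188 + (3.837 − 1)/847.2 = 1.397
NF = 10 log₁₀(1.397) = 1.45 dB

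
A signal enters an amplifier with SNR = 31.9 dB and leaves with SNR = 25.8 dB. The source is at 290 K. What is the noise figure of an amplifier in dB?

6.1 dB

NF (dB) = SNR_in(dB) − SNR_out(dB) when the source is at T₀
NF = 31.9 − 25.8 = 6.1 dB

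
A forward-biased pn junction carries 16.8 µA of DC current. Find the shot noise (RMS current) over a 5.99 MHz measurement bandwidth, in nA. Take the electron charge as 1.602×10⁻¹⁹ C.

5.68 nA

I_n = √(2qI·B)
2qI·B = 2 × 1.602×10⁻¹⁹ × 1.68×10⁻⁵ × 5.99×10⁶ = 3.22×10⁻¹⁷ A²
I_n = √(3.22×10⁻¹⁷) = 5.68×10⁻⁹ A = 5.68 nA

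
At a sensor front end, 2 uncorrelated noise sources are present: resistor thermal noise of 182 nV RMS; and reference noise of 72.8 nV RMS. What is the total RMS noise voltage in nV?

Uncorrelated sources add in power (mean-square): V_tot = √(ΣV_i²)
V_tot = √[(1.82×10⁻⁷)² + (7.28×10⁻⁸)²] = 1.96×10⁻⁷ V = 196 nV

196 nV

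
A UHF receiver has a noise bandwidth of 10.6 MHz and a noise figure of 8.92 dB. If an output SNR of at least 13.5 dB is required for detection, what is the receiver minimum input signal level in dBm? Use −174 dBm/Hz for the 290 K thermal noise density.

Sensitivity = −174 + 10 log₁₀(B) + NF + SNR_min
= −174 + 70.25 + 8.92 + 13.5
= −81.33 dBm → −81.3 dBm

−81.3 dBm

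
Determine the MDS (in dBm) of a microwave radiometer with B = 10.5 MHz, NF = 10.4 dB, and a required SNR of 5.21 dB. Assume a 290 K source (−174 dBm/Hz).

Sensitivity = −174 + 10 log₁₀(B) + NF + SNR_min
= −174 + 70.21 + 10.4 + 5.21
= −88.18 dBm → −88.2 dBm

−88.2 dBm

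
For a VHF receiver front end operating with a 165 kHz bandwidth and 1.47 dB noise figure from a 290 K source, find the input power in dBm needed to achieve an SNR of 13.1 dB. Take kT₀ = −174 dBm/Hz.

Sensitivity = −174 + 10 log₁₀(B) + NF + SNR_min
= −174 + 52.17 + 1.47 + 13.1
= −107.26 dBm → −107.3 dBm

−107.3 dBm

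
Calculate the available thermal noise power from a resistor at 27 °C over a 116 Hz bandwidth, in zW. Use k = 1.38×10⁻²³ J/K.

T = 27 °C + 273.15 = 300.15 K
P_n = kTB = 1.38×10⁻²³ × 300.15 × 1.16×10² = 4.80×10⁻¹⁹ W = 480 zW

480 zW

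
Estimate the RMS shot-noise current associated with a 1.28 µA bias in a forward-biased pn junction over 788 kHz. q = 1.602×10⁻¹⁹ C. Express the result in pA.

568 pA

I_n = √(2qI·B)
2qI·B = 2 × 1.602×10⁻¹⁹ × 1.28×10⁻⁶ × 7.88×10⁵ = 3.23×10⁻¹⁹ A²
I_n = √(3.23×10⁻¹⁹) = 5.68×10⁻¹⁰ A = 568 pA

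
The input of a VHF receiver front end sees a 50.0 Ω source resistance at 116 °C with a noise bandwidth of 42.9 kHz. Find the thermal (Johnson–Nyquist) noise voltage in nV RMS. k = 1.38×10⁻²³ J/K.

215 nV

T = 116 °C + 273.15 = 389.15 K
V_n = √(4kTRB)
4kTRB = 4 × 1.38×10⁻²³ × 389.15 × 5.00×10¹ × 4.29×10⁴ = 4.61×10⁻¹⁴ V²
V_n = √(4.61×10⁻¹⁴) = 2.15×10⁻⁷ V = 215 nV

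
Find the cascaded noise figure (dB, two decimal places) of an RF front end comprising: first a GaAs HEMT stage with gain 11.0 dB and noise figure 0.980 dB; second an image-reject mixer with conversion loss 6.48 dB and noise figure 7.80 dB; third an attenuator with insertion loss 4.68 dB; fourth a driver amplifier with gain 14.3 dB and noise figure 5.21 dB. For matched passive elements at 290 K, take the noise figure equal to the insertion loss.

Convert to linear (a loss of L dB is a gain of −L dB): F_i = 10^(NF_i/10), G_i = 10^(G_i,dB/10)
  Stage 1: F_1 = 10^(0.980/10) = 1.253, G_1 = 10^(11.0/10) = 12.59
  Stage 2: F_2 = 10^(7.80/10) = 6.026, G_2 = 10^(−6.48/10) = 0.2249
  Stage 3: F_3 = 10^(4.68/10) = 2.938, G_3 = 10^(−4.68/10) = 0.3404
  Stage 4: F_4 = 10^(5.21/10) = 3.319, G_4 = 10^(14.3/10) = 26.92
Friis cascade:
  F = 1.253 + (6.026 − 1)/12.59 + (2.938 − 1)/2.831 + (3.319 − 1)/0.9638 = 4.743
NF = 10 log₁₀(4.743) = 6.76 dB

6.76 dB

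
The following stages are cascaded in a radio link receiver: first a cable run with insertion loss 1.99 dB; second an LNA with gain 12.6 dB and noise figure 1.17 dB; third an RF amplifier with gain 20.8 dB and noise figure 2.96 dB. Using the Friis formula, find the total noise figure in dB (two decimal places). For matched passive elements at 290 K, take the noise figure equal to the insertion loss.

3.33 dB

Convert to linear (a loss of L dB is a gain of −L dB): F_i = 10^(NF_i/10), G_i = 10^(G_i,dB/10)
  Stage 1: F_1 = 10^(1.99/10) = 1.581, G_1 = 10^(−1.99/10) = 0.6324
  Stage 2: F_2 = 10^(1.17/10) = 1.309, G_2 = 10^(12.6/10) = 18.20
  Stage 3: F_3 = 10^(2.96/10) = 1.977, G_3 = 10^(20.8/10) = 120.2
Friis cascade:
  F = 1.581 + (1.309 − 1)/0.6324 + (1.977 − 1)/11.51 = 2.155
NF = 10 log₁₀(2.155) = 3.33 dB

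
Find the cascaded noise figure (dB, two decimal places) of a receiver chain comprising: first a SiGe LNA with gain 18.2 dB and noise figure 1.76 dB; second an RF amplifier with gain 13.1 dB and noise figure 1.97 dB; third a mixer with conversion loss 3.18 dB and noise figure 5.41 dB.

1.79 dB

Convert to linear (a loss of L dB is a gain of −L dB): F_i = 10^(NF_i/10), G_i = 10^(G_i,dB/10)
  Stage 1: F_1 = 10^(1.76/10) = 1.500, G_1 = 10^(18.2/10) = 66.07
  Stage 2: F_2 = 10^(1.97/10) = 1.574, G_2 = 10^(13.1/10) = 20.42
  Stage 3: F_3 = 10^(5.41/10) = 3.475, G_3 = 10^(−3.18/10) = 0.4808
Friis cascade:
  F = 1.500 + (1.574 − 1)/66.07 + (3.475 − 1)/1349 = 1.510
NF = 10 log₁₀(1.510) = 1.79 dB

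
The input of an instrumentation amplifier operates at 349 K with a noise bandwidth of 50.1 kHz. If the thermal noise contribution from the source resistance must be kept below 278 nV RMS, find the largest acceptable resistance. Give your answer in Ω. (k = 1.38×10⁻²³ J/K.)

Johnson–Nyquist: V_n = √(4kTRB) ⇒ R = V_n² / (4kTB)
4kTB = 4 × 1.38×10⁻²³ × 349 × 5.01×10⁴ = 9.65×10⁻¹⁶
R = (2.78×10⁻⁷)² / 9.65×10⁻¹⁶ = 8.01×10¹ Ω = 80.1 Ω

80.1 Ω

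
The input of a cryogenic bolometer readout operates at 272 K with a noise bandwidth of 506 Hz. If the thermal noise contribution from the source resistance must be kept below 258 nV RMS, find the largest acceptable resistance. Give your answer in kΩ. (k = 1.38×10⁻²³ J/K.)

8.76 kΩ

Johnson–Nyquist: V_n = √(4kTRB) ⇒ R = V_n² / (4kTB)
4kTB = 4 × 1.38×10⁻²³ × 272 × 5.06×10² = 7.60×10⁻¹⁸
R = (2.58×10⁻⁷)² / 7.60×10⁻¹⁸ = 8.76×10³ Ω = 8.76 kΩ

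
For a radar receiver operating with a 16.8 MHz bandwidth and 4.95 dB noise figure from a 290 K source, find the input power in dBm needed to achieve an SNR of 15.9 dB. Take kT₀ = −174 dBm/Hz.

−80.9 dBm

Sensitivity = −174 + 10 log₁₀(B) + NF + SNR_min
= −174 + 72.25 + 4.95 + 15.9
= −80.90 dBm → −80.9 dBm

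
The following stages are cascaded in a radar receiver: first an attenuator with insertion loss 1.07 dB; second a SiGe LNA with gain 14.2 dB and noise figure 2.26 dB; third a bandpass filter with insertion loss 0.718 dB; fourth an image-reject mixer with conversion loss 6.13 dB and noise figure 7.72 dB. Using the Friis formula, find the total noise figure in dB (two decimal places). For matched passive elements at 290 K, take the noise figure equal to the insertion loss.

Convert to linear (a loss of L dB is a gain of −L dB): F_i = 10^(NF_i/10), G_i = 10^(G_i,dB/10)
  Stage 1: F_1 = 10^(1.07/10) = 1.279, G_1 = 10^(−1.07/10) = 0.7816
  Stage 2: F_2 = 10^(2.26/10) = 1.683, G_2 = 10^(14.2/10) = 26.30
  Stage 3: F_3 = 10^(0.718/10) = 1.180, G_3 = 10^(−0.718/10) = 0.8476
  Stage 4: F_4 = 10^(7.72/10) = 5.916, G_4 = 10^(−6.13/10) = 0.2438
Friis cascade:
  F = 1.279 + (1.683 − 1)/0.7816 + (1.180 − 1)/20.56 + (5.916 − 1)/17.43 = 2.444
NF = 10 log₁₀(2.444) = 3.88 dB

3.88 dB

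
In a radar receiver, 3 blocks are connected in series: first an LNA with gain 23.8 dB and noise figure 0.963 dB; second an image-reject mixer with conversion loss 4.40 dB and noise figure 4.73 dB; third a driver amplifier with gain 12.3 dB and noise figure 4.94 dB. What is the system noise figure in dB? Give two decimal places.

Convert to linear (a loss of L dB is a gain of −L dB): F_i = 10^(NF_i/10), G_i = 10^(G_i,dB/10)
  Stage 1: F_1 = 10^(0.963/10) = 1.248, G_1 = 10^(23.8/10) = 239.9
  Stage 2: F_2 = 10^(4.73/10) = 2.972, G_2 = 10^(−4.40/10) = 0.3631
  Stage 3: F_3 = 10^(4.94/10) = 3.119, G_3 = 10^(12.3/10) = 16.98
Friis cascade:
  F = 1.248 + (2.972 − 1)/239.9 + (3.119 − 1)/87.10 = 1.281
NF = 10 log₁₀(1.281) = 1.07 dB

1.07 dB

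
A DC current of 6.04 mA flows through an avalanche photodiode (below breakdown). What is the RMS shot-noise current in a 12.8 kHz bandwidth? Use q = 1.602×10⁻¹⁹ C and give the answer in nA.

I_n = √(2qI·B)
2qI·B = 2 × 1.602×10⁻¹⁹ × 6.04×10⁻³ × 1.28×10⁴ = 2.48×10⁻¹⁷ A²
I_n = √(2.48×10⁻¹⁷) = 4.98×10⁻⁹ A = 4.98 nA

4.98 nA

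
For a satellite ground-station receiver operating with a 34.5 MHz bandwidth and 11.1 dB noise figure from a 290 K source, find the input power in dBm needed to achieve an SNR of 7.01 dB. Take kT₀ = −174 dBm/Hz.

−80.5 dBm

Sensitivity = −174 + 10 log₁₀(B) + NF + SNR_min
= −174 + 75.38 + 11.1 + 7.01
= −80.51 dBm → −80.5 dBm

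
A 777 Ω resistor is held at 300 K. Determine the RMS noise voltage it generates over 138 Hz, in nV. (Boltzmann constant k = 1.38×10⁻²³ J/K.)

42.1 nV

V_n = √(4kTRB)
4kTRB = 4 × 1.38×10⁻²³ × 300 × 7.77×10² × 1.38×10² = 1.78×10⁻¹⁵ V²
V_n = √(1.78×10⁻¹⁵) = 4.21×10⁻⁸ V = 42.1 nV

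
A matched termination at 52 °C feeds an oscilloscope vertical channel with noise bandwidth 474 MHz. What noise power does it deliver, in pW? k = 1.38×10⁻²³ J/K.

2.13 pW

T = 52 °C + 273.15 = 325.15 K
P_n = kTB = 1.38×10⁻²³ × 325.15 × 4.74×10⁸ = 2.13×10⁻¹² W = 2.13 pW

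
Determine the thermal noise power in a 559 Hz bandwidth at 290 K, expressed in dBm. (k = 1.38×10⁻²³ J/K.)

P_n = kTB = 1.38×10⁻²³ × 290 × 5.59×10² = 2.24×10⁻¹⁸ W
In dBm: 10 log₁₀(2.24×10⁻¹⁸ / 10⁻³) = −146.5 dBm

−146.5 dBm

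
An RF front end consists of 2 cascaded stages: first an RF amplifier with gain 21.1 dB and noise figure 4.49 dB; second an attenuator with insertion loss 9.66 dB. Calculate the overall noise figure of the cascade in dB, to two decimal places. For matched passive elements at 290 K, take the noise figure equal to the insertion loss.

Convert to linear (a loss of L dB is a gain of −L dB): F_i = 10^(NF_i/10), G_i = 10^(G_i,dB/10)
  Stage 1: F_1 = 10^(4.49/10) = 2.812, G_1 = 10^(21.1/10) = 128.8
  Stage 2: F_2 = 10^(9.66/10) = 9.247, G_2 = 10^(−9.66/10) = 0.1081
Friis cascade:
  F = 2.812 + (9.247 − 1)/128.8 = 2.876
NF = 10 log₁₀(2.876) = 4.59 dB

4.59 dB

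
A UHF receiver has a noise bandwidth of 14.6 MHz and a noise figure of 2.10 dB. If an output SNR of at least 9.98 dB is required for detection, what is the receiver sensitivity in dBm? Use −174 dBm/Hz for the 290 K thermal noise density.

Sensitivity = −174 + 10 log₁₀(B) + NF + SNR_min
= −174 + 71.64 + 2.10 + 9.98
= −90.28 dBm → −90.3 dBm

−90.3 dBm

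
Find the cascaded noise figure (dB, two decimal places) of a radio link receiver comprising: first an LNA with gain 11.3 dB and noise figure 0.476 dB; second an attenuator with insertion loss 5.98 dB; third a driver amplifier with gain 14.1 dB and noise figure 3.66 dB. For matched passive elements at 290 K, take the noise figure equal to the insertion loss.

2.37 dB

Convert to linear (a loss of L dB is a gain of −L dB): F_i = 10^(NF_i/10), G_i = 10^(G_i,dB/10)
  Stage 1: F_1 = 10^(0.476/10) = 1.116, G_1 = 10^(11.3/10) = 13.49
  Stage 2: F_2 = 10^(5.98/10) = 3.963, G_2 = 10^(−5.98/10) = 0.2523
  Stage 3: F_3 = 10^(3.66/10) = 2.323, G_3 = 10^(14.1/10) = 25.70
Friis cascade:
  F = 1.116 + (3.963 − 1)/13.49 + (2.323 − 1)/3.404 = 1.724
NF = 10 log₁₀(1.724) = 2.37 dB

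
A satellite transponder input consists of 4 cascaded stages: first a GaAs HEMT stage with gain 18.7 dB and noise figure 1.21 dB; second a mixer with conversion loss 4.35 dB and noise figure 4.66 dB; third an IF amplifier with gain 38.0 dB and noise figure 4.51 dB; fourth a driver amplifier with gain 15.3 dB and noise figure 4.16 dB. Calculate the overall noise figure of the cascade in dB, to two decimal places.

1.51 dB

Convert to linear (a loss of L dB is a gain of −L dB): F_i = 10^(NF_i/10), G_i = 10^(G_i,dB/10)
  Stage 1: F_1 = 10^(1.21/10) = 1.321, G_1 = 10^(18.7/10) = 74.13
  Stage 2: F_2 = 10^(4.66/10) = 2.924, G_2 = 10^(−4.35/10) = 0.3673
  Stage 3: F_3 = 10^(4.51/10) = 2.825, G_3 = 10^(38.0/10) = 6310
  Stage 4: F_4 = 10^(4.16/10) = 2.606, G_4 = 10^(15.3/10) = 33.88
Friis cascade:
  F = 1.321 + (2.924 − 1)/74.13 + (2.825 − 1)/27.23 + (2.606 − 1)/1.718×10⁵ = 1.414
NF = 10 log₁₀(1.414) = 1.51 dB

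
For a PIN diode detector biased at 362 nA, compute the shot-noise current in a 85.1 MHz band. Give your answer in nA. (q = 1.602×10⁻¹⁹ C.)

I_n = √(2qI·B)
2qI·B = 2 × 1.602×10⁻¹⁹ × 3.62×10⁻⁷ × 8.51×10⁷ = 9.87×10⁻¹⁸ A²
I_n = √(9.87×10⁻¹⁸) = 3.14×10⁻⁹ A = 3.14 nA

3.14 nA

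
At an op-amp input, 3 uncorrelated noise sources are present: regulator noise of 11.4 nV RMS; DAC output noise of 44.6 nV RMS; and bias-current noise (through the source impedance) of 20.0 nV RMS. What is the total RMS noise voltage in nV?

50.2 nV

Uncorrelated sources add in power (mean-square): V_tot = √(ΣV_i²)
V_tot = √[(1.14×10⁻⁸)² + (4.46×10⁻⁸)² + (2.00×10⁻⁸)²] = 5.02×10⁻⁸ V = 50.2 nV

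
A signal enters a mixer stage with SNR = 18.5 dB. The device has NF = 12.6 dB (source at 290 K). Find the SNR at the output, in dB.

5.9 dB

By definition F = SNR_in/SNR_out, so in dB: SNR_out = SNR_in − NF
SNR_out = 18.5 − 12.6 = 5.9 dB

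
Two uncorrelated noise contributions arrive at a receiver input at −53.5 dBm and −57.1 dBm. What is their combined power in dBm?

−51.9 dBm

Convert to linear, add, convert back:
P₁ = 4.47×10⁻⁹ W, P₂ = 1.95×10⁻⁹ W
P_tot = 6.42×10⁻⁹ W → 10 log₁₀(P_tot / 10⁻³) = −51.9 dBm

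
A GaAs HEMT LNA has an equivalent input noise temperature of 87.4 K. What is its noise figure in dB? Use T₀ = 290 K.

F = 1 + T_e/T₀ = 1 + 87.4/290 = 1.30138
NF = 10 log₁₀(1.30138) = 1.14 dB

1.14 dB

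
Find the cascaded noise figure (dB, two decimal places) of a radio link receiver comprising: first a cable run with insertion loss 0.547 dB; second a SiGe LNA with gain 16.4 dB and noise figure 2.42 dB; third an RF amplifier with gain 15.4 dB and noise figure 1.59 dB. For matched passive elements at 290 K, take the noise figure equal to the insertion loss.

2.99 dB

Convert to linear (a loss of L dB is a gain of −L dB): F_i = 10^(NF_i/10), G_i = 10^(G_i,dB/10)
  Stage 1: F_1 = 10^(0.547/10) = 1.134, G_1 = 10^(−0.547/10) = 0.8817
  Stage 2: F_2 = 10^(2.42/10) = 1.746, G_2 = 10^(16.4/10) = 43.65
  Stage 3: F_3 = 10^(1.59/10) = 1.442, G_3 = 10^(15.4/10) = 34.67
Friis cascade:
  F = 1.134 + (1.746 − 1)/0.8817 + (1.442 − 1)/38.49 = 1.992
NF = 10 log₁₀(1.992) = 2.99 dB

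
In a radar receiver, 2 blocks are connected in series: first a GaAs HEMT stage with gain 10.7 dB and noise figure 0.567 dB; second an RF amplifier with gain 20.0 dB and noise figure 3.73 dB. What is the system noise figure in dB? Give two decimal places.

Convert to linear (a loss of L dB is a gain of −L dB): F_i = 10^(NF_i/10), G_i = 10^(G_i,dB/10)
  Stage 1: F_1 = 10^(0.567/10) = 1.139, G_1 = 10^(10.7/10) = 11.75
  Stage 2: F_2 = 10^(3.73/10) = 2.360, G_2 = 10^(20.0/10) = 100.0
Friis cascade:
  F = 1.139 + (2.360 − 1)/11.75 = 1.255
NF = 10 log₁₀(1.255) = 0.99 dB

0.99 dB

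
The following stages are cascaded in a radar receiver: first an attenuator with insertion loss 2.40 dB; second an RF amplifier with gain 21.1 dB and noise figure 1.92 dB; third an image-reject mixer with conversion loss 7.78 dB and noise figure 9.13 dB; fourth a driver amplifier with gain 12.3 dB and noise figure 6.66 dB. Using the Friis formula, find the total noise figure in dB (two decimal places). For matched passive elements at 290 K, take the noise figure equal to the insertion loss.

4.91 dB

Convert to linear (a loss of L dB is a gain of −L dB): F_i = 10^(NF_i/10), G_i = 10^(G_i,dB/10)
  Stage 1: F_1 = 10^(2.40/10) = 1.738, G_1 = 10^(−2.40/10) = 0.5754
  Stage 2: F_2 = 10^(1.92/10) = 1.556, G_2 = 10^(21.1/10) = 128.8
  Stage 3: F_3 = 10^(9.13/10) = 8.185, G_3 = 10^(−7.78/10) = 0.1667
  Stage 4: F_4 = 10^(6.66/10) = 4.634, G_4 = 10^(12.3/10) = 16.98
Friis cascade:
  F = 1.738 + (1.556 − 1)/0.5754 + (8.185 − 1)/74.13 + (4.634 − 1)/12.36 = 3.095
NF = 10 log₁₀(3.095) = 4.91 dB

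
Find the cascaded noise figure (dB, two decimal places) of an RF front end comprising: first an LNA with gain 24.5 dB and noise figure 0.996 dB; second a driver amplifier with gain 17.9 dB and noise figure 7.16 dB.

1.05 dB

Convert to linear (a loss of L dB is a gain of −L dB): F_i = 10^(NF_i/10), G_i = 10^(G_i,dB/10)
  Stage 1: F_1 = 10^(0.996/10) = 1.258, G_1 = 10^(24.5/10) = 281.8
  Stage 2: F_2 = 10^(7.16/10) = 5.200, G_2 = 10^(17.9/10) = 61.66
Friis cascade:
  F = 1.258 + (5.200 − 1)/281.8 = 1.273
NF = 10 log₁₀(1.273) = 1.05 dB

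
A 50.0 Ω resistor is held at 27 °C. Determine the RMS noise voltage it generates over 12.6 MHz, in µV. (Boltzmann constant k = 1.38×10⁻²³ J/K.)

T = 27 °C + 273.15 = 300.15 K
V_n = √(4kTRB)
4kTRB = 4 × 1.38×10⁻²³ × 300.15 × 5.00×10¹ × 1.26×10⁷ = 1.04×10⁻¹¹ V²
V_n = √(1.04×10⁻¹¹) = 3.23×10⁻⁶ V = 3.23 µV

3.23 µV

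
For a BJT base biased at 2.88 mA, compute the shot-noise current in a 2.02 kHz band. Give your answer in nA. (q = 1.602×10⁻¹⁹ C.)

I_n = √(2qI·B)
2qI·B = 2 × 1.602×10⁻¹⁹ × 2.88×10⁻³ × 2.02×10³ = 1.86×10⁻¹⁸ A²
I_n = √(1.86×10⁻¹⁸) = 1.37×10⁻⁹ A = 1.37 nA

1.37 nA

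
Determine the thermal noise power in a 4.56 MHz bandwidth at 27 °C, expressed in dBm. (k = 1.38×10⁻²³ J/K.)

T = 27 °C + 273.15 = 300.15 K
P_n = kTB = 1.38×10⁻²³ × 300.15 × 4.56×10⁶ = 1.89×10⁻¹⁴ W
In dBm: 10 log₁₀(1.89×10⁻¹⁴ / 10⁻³) = −107.2 dBm

−107.2 dBm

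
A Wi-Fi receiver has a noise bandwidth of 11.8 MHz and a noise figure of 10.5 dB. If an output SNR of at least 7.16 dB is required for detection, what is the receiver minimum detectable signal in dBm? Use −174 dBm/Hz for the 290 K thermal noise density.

Sensitivity = −174 + 10 log₁₀(B) + NF + SNR_min
= −174 + 70.72 + 10.5 + 7.16
= −85.62 dBm → −85.6 dBm

−85.6 dBm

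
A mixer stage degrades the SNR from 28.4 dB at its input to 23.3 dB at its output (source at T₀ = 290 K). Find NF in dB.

5.1 dB

NF (dB) = SNR_in(dB) − SNR_out(dB) when the source is at T₀
NF = 28.4 − 23.3 = 5.1 dB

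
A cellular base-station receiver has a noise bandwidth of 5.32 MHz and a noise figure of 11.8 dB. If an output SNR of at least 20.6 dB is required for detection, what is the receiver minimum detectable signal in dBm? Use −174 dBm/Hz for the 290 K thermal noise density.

−74.3 dBm

Sensitivity = −174 + 10 log₁₀(B) + NF + SNR_min
= −174 + 67.26 + 11.8 + 20.6
= −74.34 dBm → −74.3 dBm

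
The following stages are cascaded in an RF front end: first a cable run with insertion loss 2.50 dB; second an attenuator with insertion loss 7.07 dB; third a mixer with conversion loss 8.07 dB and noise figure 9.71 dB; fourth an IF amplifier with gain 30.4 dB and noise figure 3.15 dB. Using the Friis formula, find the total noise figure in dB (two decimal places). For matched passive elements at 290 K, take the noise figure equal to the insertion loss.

21.66 dB

Convert to linear (a loss of L dB is a gain of −L dB): F_i = 10^(NF_i/10), G_i = 10^(G_i,dB/10)
  Stage 1: F_1 = 10^(2.50/10) = 1.778, G_1 = 10^(−2.50/10) = 0.5623
  Stage 2: F_2 = 10^(7.07/10) = 5.093, G_2 = 10^(−7.07/10) = 0.1963
  Stage 3: F_3 = 10^(9.71/10) = 9.354, G_3 = 10^(−8.07/10) = 0.1560
  Stage 4: F_4 = 10^(3.15/10) = 2.065, G_4 = 10^(30.4/10) = 1096
Friis cascade:
  F = 1.778 + (5.093 − 1)/0.5623 + (9.354 − 1)/0.1104 + (2.065 − 1)/0.01722 = 146.6
NF = 10 log₁₀(146.6) = 21.66 dB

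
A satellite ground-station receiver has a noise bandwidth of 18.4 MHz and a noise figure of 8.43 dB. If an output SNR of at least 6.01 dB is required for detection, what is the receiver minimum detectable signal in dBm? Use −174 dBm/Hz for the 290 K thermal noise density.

−86.9 dBm

Sensitivity = −174 + 10 log₁₀(B) + NF + SNR_min
= −174 + 72.65 + 8.43 + 6.01
= −86.91 dBm → −86.9 dBm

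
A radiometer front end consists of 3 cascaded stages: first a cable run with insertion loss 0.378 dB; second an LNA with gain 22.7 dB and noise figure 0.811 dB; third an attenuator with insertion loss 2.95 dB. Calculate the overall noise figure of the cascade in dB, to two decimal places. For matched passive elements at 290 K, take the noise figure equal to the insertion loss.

Convert to linear (a loss of L dB is a gain of −L dB): F_i = 10^(NF_i/10), G_i = 10^(G_i,dB/10)
  Stage 1: F_1 = 10^(0.378/10) = 1.091, G_1 = 10^(−0.378/10) = 0.9166
  Stage 2: F_2 = 10^(0.811/10) = 1.205, G_2 = 10^(22.7/10) = 186.2
  Stage 3: F_3 = 10^(2.95/10) = 1.972, G_3 = 10^(−2.95/10) = 0.5070
Friis cascade:
  F = 1.091 + (1.205 − 1)/0.9166 + (1.972 − 1)/170.7 = 1.321
NF = 10 log₁₀(1.321) = 1.21 dB

1.21 dB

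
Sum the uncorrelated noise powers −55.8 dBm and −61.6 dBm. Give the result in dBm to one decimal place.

−54.8 dBm

Convert to linear, add, convert back:
P₁ = 2.63×10⁻⁹ W, P₂ = 6.92×10⁻¹⁰ W
P_tot = 3.32×10⁻⁹ W → 10 log₁₀(P_tot / 10⁻³) = −54.8 dBm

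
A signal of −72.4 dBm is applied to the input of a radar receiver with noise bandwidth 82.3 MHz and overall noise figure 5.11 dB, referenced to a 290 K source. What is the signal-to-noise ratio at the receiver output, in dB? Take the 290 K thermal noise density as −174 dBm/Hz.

Noise floor: N = −174 + 10 log₁₀(B) + NF
10 log₁₀(8.23×10⁷) = 79.15 dB
N = −174 + 79.15 + 5.11 = −89.74 dBm
SNR = P_sig − N = −72.4 − (−89.74) = 17.34 dB → 17.3 dB

17.3 dB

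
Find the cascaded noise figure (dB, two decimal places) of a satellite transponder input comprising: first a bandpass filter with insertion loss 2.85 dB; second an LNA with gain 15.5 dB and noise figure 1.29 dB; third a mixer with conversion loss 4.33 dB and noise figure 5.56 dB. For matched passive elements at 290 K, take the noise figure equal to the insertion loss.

Convert to linear (a loss of L dB is a gain of −L dB): F_i = 10^(NF_i/10), G_i = 10^(G_i,dB/10)
  Stage 1: F_1 = 10^(2.85/10) = 1.928, G_1 = 10^(−2.85/10) = 0.5188
  Stage 2: F_2 = 10^(1.29/10) = 1.346, G_2 = 10^(15.5/10) = 35.48
  Stage 3: F_3 = 10^(5.56/10) = 3.597, G_3 = 10^(−4.33/10) = 0.3690
Friis cascade:
  F = 1.928 + (1.346 − 1)/0.5188 + (3.597 − 1)/18.41 = 2.735
NF = 10 log₁₀(2.735) = 4.37 dB

4.37 dB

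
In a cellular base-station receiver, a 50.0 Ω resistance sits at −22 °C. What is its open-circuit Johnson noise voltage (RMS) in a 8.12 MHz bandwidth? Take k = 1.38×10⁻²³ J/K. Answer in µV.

T = −22 °C + 273.15 = 251.15 K
V_n = √(4kTRB)
4kTRB = 4 × 1.38×10⁻²³ × 251.15 × 5.00×10¹ × 8.12×10⁶ = 5.63×10⁻¹² V²
V_n = √(5.63×10⁻¹²) = 2.37×10⁻⁶ V = 2.37 µV

2.37 µV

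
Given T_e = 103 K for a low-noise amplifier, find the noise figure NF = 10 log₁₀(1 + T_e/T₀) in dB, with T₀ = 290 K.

F = 1 + T_e/T₀ = 1 + 103/290 = 1.35517
NF = 10 log₁₀(1.35517) = 1.32 dB

1.32 dB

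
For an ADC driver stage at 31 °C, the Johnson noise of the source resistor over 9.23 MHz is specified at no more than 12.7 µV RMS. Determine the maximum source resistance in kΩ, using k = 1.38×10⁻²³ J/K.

1.04 kΩ

T = 31 °C + 273.15 = 304.15 K
Johnson–Nyquist: V_n = √(4kTRB) ⇒ R = V_n² / (4kTB)
4kTB = 4 × 1.38×10⁻²³ × 304.15 × 9.23×10⁶ = 1.55×10⁻¹³
R = (1.27×10⁻⁵)² / 1.55×10⁻¹³ = 1.04×10³ Ω = 1.04 kΩ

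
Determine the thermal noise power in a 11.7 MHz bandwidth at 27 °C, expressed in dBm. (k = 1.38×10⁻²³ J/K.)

T = 27 °C + 273.15 = 300.15 K
P_n = kTB = 1.38×10⁻²³ × 300.15 × 1.17×10⁷ = 4.85×10⁻¹⁴ W
In dBm: 10 log₁₀(4.85×10⁻¹⁴ / 10⁻³) = −103.1 dBm

−103.1 dBm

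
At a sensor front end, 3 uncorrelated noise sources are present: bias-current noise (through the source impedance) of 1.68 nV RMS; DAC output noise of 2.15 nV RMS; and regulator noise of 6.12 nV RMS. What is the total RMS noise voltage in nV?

6.70 nV

Uncorrelated sources add in power (mean-square): V_tot = √(ΣV_i²)
V_tot = √[(1.68×10⁻⁹)² + (2.15×10⁻⁹)² + (6.12×10⁻⁹)²] = 6.70×10⁻⁹ V = 6.70 nV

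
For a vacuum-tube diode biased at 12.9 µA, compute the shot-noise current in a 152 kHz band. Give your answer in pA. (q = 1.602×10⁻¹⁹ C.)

I_n = √(2qI·B)
2qI·B = 2 × 1.602×10⁻¹⁹ × 1.29×10⁻⁵ × 1.52×10⁵ = 6.28×10⁻¹⁹ A²
I_n = √(6.28×10⁻¹⁹) = 7.93×10⁻¹⁰ A = 793 pA

793 pA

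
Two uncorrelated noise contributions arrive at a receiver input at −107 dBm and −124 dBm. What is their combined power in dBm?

−106.9 dBm

Convert to linear, add, convert back:
P₁ = 2.00×10⁻¹⁴ W, P₂ = 3.98×10⁻¹⁶ W
P_tot = 2.04×10⁻¹⁴ W → 10 log₁₀(P_tot / 10⁻³) = −106.9 dBm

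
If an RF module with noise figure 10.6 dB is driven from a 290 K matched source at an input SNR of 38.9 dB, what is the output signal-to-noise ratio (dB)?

By definition F = SNR_in/SNR_out, so in dB: SNR_out = SNR_in − NF
SNR_out = 38.9 − 10.6 = 28.3 dB

28.3 dB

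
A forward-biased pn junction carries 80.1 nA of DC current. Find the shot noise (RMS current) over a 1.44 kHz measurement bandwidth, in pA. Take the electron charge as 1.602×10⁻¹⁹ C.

I_n = √(2qI·B)
2qI·B = 2 × 1.602×10⁻¹⁹ × 8.01×10⁻⁸ × 1.44×10³ = 3.70×10⁻²³ A²
I_n = √(3.70×10⁻²³) = 6.08×10⁻¹² A = 6.08 pA

6.08 pA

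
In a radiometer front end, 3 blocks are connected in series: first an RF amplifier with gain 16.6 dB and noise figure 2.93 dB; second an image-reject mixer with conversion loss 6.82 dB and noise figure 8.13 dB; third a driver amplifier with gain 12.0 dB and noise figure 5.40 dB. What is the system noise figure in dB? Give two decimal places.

3.70 dB

Convert to linear (a loss of L dB is a gain of −L dB): F_i = 10^(NF_i/10), G_i = 10^(G_i,dB/10)
  Stage 1: F_1 = 10^(2.93/10) = 1.963, G_1 = 10^(16.6/10) = 45.71
  Stage 2: F_2 = 10^(8.13/10) = 6.501, G_2 = 10^(−6.82/10) = 0.2080
  Stage 3: F_3 = 10^(5.40/10) = 3.467, G_3 = 10^(12.0/10) = 15.85
Friis cascade:
  F = 1.963 + (6.501 − 1)/45.71 + (3.467 − 1)/9.506 = 2.343
NF = 10 log₁₀(2.343) = 3.70 dB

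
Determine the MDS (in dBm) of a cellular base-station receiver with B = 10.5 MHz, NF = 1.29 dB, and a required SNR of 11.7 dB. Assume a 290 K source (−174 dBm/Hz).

Sensitivity = −174 + 10 log₁₀(B) + NF + SNR_min
= −174 + 70.21 + 1.29 + 11.7
= −90.80 dBm → −90.8 dBm

−90.8 dBm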